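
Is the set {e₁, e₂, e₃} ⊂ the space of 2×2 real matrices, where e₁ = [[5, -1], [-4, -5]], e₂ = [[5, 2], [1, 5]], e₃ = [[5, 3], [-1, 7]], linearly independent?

linearly independent

Write each element as a coordinate vector in ℝ⁴ using {E₁₁, E₁₂, E₂₁, E₂₂}.
Row-reduce the matrix whose columns are e₁, e₂, e₃.
The reduction yields 3 nonzero rows, so the rank is 3.
Since rank = 3 (the number of vectors), the set is linearly independent.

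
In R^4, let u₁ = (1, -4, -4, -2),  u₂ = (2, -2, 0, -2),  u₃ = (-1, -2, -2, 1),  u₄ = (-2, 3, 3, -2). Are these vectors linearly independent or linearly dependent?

linearly independent

The matrix [u₁|u₂|u₃|u₄] has determinant -62.
A nonzero determinant means the columns are linearly independent.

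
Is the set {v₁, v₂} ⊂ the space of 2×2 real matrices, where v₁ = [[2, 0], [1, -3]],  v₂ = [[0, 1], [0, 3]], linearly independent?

Write each element as a coordinate vector in ℝ⁴ using {E₁₁, E₁₂, E₂₁, E₂₂}.
Row-reduce the matrix whose columns are v₁, v₂.
The reduction yields 2 nonzero rows, so the rank is 2.
Since rank = 2 (the number of vectors), the set is linearly independent.

linearly independent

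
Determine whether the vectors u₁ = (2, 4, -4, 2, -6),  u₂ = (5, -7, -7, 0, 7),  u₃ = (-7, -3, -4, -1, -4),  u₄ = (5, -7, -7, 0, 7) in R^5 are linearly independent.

Two of the vectors are equal, giving an immediate dependence.

linearly dependent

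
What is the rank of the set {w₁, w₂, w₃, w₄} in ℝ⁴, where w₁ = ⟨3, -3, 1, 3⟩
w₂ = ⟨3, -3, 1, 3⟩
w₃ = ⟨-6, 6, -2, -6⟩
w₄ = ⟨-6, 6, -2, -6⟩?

Put the 4×4 matrix [w₁|w₂|w₃|w₄] into echelon form.
Exactly 1 pivot survives; hence the rank is 1.

rank 1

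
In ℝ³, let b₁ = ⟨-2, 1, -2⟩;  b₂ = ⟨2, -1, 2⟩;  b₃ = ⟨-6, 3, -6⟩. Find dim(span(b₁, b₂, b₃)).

1

Put the 3×3 matrix [b₁|b₂|b₃] into echelon form.
Exactly 1 pivot survives; hence the rank is 1.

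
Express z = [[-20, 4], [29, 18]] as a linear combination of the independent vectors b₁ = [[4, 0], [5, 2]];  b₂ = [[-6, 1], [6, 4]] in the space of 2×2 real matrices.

z = b₁ + 4b₂

Identify each element with its coordinate vector in ℝ⁴ via {E₁₁, E₁₂, E₂₁, E₂₂}.
Set up the augmented matrix [b₁ | b₂ | z] and row-reduce.
Row-reducing the augmented matrix gives the unique coefficients (a₁, a₂) = (1, 4).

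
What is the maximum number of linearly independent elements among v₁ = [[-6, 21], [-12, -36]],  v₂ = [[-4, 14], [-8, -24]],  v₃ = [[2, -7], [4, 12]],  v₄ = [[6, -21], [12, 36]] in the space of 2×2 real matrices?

Represent each element by its coordinate vector in ℝ⁴.
Row-reduce the 4×4 matrix with these as rows.
Exactly 1 pivot survives; hence the rank is 1.

1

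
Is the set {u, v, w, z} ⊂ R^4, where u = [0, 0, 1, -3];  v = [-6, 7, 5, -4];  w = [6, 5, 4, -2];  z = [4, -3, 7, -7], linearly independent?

The matrix [u|v|w|z] has determinant -1326.
A nonzero determinant means the columns are linearly independent.

linearly independent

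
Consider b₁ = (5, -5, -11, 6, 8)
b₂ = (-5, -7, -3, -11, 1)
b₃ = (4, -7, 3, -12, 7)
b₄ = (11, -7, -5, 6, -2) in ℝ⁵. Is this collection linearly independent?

linearly independent

Row-reduce the matrix whose columns are b₁, b₂, b₃, b₄.
The reduction yields 4 nonzero rows, so the rank is 4.
Since rank = 4 (the number of vectors), the set is linearly independent.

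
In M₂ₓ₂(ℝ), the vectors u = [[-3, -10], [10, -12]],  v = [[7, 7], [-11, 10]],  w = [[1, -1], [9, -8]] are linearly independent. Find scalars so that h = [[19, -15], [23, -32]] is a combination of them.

Work in coordinates with respect to the standard basis {E₁₁, E₁₂, E₂₁, E₂₂}.
Write h = a₁u + … + a₃w and equate components.
The system has the unique solution (a₁, a₂, a₃) = (4, 4, 3).

h = 4u + 4v + 3w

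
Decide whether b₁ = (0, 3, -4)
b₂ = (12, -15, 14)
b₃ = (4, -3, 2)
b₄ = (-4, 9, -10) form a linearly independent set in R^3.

There are 4 vectors in a 3-dimensional space, so they cannot be linearly independent.

linearly dependent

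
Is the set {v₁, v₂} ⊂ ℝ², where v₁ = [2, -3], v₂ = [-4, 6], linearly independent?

Form the 2×2 matrix with these as columns; its determinant is 0.
A zero determinant means the columns are linearly dependent.
Indeed 2v₁ + v₂ = 0.

linearly dependent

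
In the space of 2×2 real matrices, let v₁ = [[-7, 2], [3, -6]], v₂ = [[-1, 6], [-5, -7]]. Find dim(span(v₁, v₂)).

2

Use coordinates relative to {E₁₁, E₁₂, E₂₁, E₂₂}.
Apply Gaussian elimination to the matrix whose rows are v₁, v₂.
There are 2 pivot columns, so rank = 2.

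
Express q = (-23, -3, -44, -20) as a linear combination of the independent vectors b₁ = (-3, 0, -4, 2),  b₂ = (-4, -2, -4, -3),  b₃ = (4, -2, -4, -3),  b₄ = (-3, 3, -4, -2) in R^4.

q = 2b₁ + 4b₂ + 2b₃ + 3b₄

Since b₁, b₂, b₃, b₄ are independent, the coefficients expressing q are uniquely determined by a linear system.
Row-reducing the augmented matrix gives the unique coefficients (α₁, …, α₄) = (2, 4, 2, 3).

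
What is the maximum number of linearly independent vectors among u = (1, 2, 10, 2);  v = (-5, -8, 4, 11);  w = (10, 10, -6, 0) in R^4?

3

Put the 4×3 matrix [u|v|w] into echelon form.
There are 3 pivot columns, so rank = 3.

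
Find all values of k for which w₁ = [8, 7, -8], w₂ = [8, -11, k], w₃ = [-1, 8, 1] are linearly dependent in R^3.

k = -8

The set is linearly dependent precisely when det[w₁; w₂; w₃] = 0.
The determinant works out to -71*k - 568.
Solving -71*k - 568 = 0 yields k = -8.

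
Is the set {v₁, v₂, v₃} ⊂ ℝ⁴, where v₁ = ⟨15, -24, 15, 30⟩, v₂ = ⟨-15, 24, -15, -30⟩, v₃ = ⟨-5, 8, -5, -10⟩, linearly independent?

linearly dependent

Row-reduce the matrix whose columns are v₁, v₂, v₃.
The reduction yields 1 nonzero row, so the rank is 1.
Since rank 1 < 3, the set is linearly dependent.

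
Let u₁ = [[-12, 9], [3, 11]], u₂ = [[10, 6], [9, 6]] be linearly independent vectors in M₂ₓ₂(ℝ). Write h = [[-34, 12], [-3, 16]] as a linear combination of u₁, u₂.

h = 2u₁ - u₂

Take coordinate vectors relative to {E₁₁, E₁₂, E₂₁, E₂₂}.
Write h = a₁u₁ + a₂u₂ and equate components.
The system has the unique solution (a₁, a₂) = (2, -1).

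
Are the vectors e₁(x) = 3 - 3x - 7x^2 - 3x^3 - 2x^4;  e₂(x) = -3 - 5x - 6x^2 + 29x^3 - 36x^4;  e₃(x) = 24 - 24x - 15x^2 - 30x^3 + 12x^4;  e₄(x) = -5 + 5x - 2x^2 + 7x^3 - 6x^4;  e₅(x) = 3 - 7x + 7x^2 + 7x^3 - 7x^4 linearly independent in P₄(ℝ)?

linearly dependent

Take coordinates with respect to the standard basis {1, x, …, x^4}.
The matrix [e₁|e₂|e₃|e₄|e₅] has determinant 0.
A zero determinant means the columns are linearly dependent.
Indeed 3e₁ - e₃ - 3e₄ = 0.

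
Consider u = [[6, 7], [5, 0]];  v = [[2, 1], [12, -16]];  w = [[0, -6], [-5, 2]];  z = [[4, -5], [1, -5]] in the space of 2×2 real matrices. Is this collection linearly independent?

linearly dependent

Take coordinates with respect to the standard basis {E₁₁, E₁₂, E₂₁, E₂₂}.
The matrix [u|v|w|z] has determinant 0.
A zero determinant means the columns are linearly dependent.
Indeed u + v + 3w - 2z = 0.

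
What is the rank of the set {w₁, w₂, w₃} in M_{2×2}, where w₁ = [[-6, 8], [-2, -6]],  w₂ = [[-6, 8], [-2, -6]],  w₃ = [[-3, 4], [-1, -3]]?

rank 1

Represent each element by its coordinate vector in ℝ⁴.
Apply Gaussian elimination to the matrix whose rows are w₁, w₂, w₃.
The echelon form has 1 nonzero row, so the rank is 1.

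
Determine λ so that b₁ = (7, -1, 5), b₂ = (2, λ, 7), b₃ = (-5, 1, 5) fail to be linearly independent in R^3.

Dependence holds iff the 3×3 matrix [b₁ b₂ b₃] is singular.
Expanding, det = 60*λ + 6.
Setting this to zero gives λ = -1/10.

λ = -1/10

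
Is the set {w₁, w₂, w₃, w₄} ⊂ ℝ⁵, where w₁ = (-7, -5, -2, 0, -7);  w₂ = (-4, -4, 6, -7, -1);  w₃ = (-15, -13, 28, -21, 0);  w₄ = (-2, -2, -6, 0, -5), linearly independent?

linearly dependent

Place the vectors as rows of a 4×5 matrix and reduce to echelon form.
The reduction yields 3 nonzero rows, so the rank is 3.
Since rank 3 < 4, the set is linearly dependent.
Indeed w₁ + 3w₂ - w₃ - 2w₄ = 0.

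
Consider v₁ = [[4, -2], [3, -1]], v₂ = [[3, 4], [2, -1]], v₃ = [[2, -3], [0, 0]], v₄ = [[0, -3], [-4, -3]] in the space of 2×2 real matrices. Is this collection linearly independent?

linearly independent

Take coordinates with respect to the standard basis {E₁₁, E₁₂, E₂₁, E₂₂}.
Row-reduce the matrix whose columns are v₁, v₂, v₃, v₄.
The reduction yields 4 nonzero rows, so the rank is 4.
Since rank = 4 (the number of vectors), the set is linearly independent.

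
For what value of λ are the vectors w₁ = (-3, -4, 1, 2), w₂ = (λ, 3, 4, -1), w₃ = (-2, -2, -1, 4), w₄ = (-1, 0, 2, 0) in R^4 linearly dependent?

The set is linearly dependent precisely when det[w₁; w₂; w₃; w₄] = 0.
Cofactor expansion gives det = -24*λ - 8.
Solving -24*λ - 8 = 0 yields λ = -1/3.

λ = -1/3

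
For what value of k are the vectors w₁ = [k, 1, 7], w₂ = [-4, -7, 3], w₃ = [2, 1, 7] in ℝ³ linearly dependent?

The vectors are dependent exactly when the determinant of the matrix with rows w₁, w₂, w₃ vanishes.
Expanding, det = 104 - 52*k.
This vanishes exactly when k = 2.

k = 2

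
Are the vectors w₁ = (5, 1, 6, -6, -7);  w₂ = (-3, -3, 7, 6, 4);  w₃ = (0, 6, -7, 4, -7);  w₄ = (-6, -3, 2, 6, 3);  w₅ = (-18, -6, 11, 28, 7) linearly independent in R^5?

linearly dependent

Row-reduce the matrix whose columns are w₁, w₂, w₃, w₄, w₅.
The reduction yields 4 nonzero rows, so the rank is 4.
Since rank 4 < 5, the set is linearly dependent.
Indeed 2w₂ + w₃ + 2w₄ - w₅ = 0.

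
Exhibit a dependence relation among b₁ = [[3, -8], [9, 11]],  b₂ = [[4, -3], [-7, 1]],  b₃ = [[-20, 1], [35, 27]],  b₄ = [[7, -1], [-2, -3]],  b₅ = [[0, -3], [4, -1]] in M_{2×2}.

Pass to coordinate vectors relative to the basis {E₁₁, E₁₂, E₂₁, E₂₂}.
Set up α₁b₁ + … + α₅b₅ = 0 and solve the homogeneous system.
One solution (up to scaling) is (2, -3, -1, -2, -2).

2b₁ - 3b₂ - b₃ - 2b₄ - 2b₅ = 0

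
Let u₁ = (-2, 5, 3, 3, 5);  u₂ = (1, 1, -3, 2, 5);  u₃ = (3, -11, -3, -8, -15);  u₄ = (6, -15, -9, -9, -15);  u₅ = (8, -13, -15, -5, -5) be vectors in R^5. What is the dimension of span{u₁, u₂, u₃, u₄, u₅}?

2

Put the 5×5 matrix [u₁|u₂|u₃|u₄|u₅] into echelon form.
The echelon form has 2 nonzero rows, so the rank is 2.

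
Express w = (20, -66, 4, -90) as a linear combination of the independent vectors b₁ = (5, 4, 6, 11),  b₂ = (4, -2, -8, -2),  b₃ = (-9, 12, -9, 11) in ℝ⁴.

w = -4b₁ + b₂ - 4b₃

Write w = c₁b₁ + … + c₃b₃ and equate components.
The system has the unique solution (c₁, c₂, c₃) = (-4, 1, -4).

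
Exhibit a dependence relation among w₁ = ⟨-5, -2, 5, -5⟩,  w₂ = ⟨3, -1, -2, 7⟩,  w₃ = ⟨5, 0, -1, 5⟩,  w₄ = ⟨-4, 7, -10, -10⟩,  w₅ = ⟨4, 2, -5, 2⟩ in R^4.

Solve the homogeneous system with w₁, w₂, w₃, w₄, w₅ as columns by row-reducing the coefficient matrix.
One solution (up to scaling) is (2, 1, 3, 1, -1).

2w₁ + w₂ + 3w₃ + w₄ - w₅ = 0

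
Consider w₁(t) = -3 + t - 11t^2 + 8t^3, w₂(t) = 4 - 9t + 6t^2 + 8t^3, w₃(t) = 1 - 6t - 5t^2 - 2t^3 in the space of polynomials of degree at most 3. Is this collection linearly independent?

linearly independent

Take coordinates with respect to the standard basis {1, t, …, t^3}.
Row-reduce the matrix whose columns are w₁, w₂, w₃.
The reduction yields 3 nonzero rows, so the rank is 3.
Since rank = 3 (the number of vectors), the set is linearly independent.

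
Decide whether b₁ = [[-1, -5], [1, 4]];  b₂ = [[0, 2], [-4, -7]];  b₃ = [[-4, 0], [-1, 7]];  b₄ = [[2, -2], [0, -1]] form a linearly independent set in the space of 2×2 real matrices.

Write each element as a coordinate vector in ℝ⁴ using {E₁₁, E₁₂, E₂₁, E₂₂}.
Place the vectors as rows of a 4×4 matrix and reduce to echelon form.
The reduction yields 4 nonzero rows, so the rank is 4.
Since rank = 4 (the number of vectors), the set is linearly independent.

linearly independent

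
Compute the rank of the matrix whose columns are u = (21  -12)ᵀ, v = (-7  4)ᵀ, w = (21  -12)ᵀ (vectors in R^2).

1

Form the matrix with u, v, w as columns and reduce.
There is 1 pivot column, so rank = 1.
(With 3 elements in a 2-dimensional space the rank is at most 2.)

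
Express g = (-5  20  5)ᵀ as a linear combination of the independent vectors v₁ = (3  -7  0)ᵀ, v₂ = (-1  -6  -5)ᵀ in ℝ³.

g = -2v₁ - v₂

Since v₁, v₂ are independent, the coefficients expressing g are uniquely determined by a linear system.
Row-reducing the augmented matrix gives the unique coefficients (α₁, α₂) = (-2, -1).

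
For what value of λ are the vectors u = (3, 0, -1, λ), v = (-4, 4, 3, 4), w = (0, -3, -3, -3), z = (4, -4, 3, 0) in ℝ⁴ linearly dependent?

λ = -7/6

The set is linearly dependent precisely when det[u; v; w; z] = 0.
The determinant works out to -72*λ - 84.
Setting this to zero gives λ = -7/6.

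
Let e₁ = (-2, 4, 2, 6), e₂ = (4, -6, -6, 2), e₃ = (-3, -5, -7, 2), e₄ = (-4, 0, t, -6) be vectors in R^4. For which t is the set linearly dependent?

Dependence holds iff the 4×4 matrix [e₁ e₂ e₃ e₄] is singular.
Cofactor expansion gives det = 280*t - 168.
Solving 280*t - 168 = 0 yields t = 3/5.

t = 3/5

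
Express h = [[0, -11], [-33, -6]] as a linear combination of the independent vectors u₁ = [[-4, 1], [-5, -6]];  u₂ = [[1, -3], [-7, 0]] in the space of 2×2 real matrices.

Work in coordinates with respect to the standard basis {E₁₁, E₁₂, E₂₁, E₂₂}.
Since u₁, u₂ are independent, the coefficients expressing h are uniquely determined by a linear system.
The system has the unique solution (c₁, c₂) = (1, 4).

h = u₁ + 4u₂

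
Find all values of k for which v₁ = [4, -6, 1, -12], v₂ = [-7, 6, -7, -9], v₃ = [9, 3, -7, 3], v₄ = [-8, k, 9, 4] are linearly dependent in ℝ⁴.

k = -3

The set is linearly dependent precisely when det[v₁; v₂; v₃; v₄] = 0.
Cofactor expansion gives det = -1740*k - 5220.
This vanishes exactly when k = -3.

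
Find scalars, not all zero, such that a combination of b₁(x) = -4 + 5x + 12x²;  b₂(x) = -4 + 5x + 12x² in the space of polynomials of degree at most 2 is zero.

Pass to coordinate vectors relative to the basis {1, x, x²}.
Set up α₁b₁ + α₂b₂ = 0 and solve the homogeneous system.
The free variable yields coefficients (1, -1) (any nonzero multiple also works).

b₁ - b₂ = 0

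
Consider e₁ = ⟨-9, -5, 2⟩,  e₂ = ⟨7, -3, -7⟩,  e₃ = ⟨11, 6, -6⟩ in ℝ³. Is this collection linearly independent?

The matrix [e₁|e₂|e₃] has determinant -215.
A nonzero determinant means the columns are linearly independent.

linearly independent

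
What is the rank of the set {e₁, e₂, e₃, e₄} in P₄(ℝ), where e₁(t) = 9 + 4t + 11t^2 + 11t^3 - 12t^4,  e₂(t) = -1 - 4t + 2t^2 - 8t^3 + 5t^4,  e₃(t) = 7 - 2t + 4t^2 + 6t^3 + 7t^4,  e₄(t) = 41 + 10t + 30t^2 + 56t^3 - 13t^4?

Pass to coordinate vectors with respect to the basis {1, t, …, t^4}.
Row-reduce the 4×5 matrix with these as rows.
Exactly 3 pivots survive; hence the rank is 3.

3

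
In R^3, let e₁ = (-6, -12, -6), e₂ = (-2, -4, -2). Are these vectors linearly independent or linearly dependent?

Row-reduce the matrix whose columns are e₁, e₂.
The reduction yields 1 nonzero row, so the rank is 1.
Since rank 1 < 2, the set is linearly dependent.

linearly dependent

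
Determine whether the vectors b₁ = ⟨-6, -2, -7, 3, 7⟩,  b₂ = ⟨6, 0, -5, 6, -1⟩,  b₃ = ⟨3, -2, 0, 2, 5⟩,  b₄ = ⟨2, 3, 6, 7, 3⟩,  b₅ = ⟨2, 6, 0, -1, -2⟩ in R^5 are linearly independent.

linearly independent

Row-reduce the matrix whose columns are b₁, b₂, b₃, b₄, b₅.
The reduction yields 5 nonzero rows, so the rank is 5.
Since rank = 5 (the number of vectors), the set is linearly independent.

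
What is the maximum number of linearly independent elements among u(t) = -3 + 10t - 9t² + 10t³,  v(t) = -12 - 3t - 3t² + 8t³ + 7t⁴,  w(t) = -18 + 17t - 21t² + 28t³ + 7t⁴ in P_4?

Pass to coordinate vectors with respect to the basis {1, t, …, t⁴}.
Row-reduce the 3×5 matrix with these as rows.
There are 2 pivot columns, so rank = 2.

2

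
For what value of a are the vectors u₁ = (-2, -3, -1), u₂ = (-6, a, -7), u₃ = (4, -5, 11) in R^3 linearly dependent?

The set is linearly dependent precisely when det[u₁; u₂; u₃] = 0.
Expanding, det = -18*a - 74.
Solving -18*a - 74 = 0 yields a = -37/9.

a = -37/9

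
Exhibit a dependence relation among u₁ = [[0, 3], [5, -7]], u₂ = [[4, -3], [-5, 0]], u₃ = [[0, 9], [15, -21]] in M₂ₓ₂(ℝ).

Take coordinates with respect to {E₁₁, E₁₂, E₂₁, E₂₂}.
Row-reduce the matrix with u₁, u₂, u₃ as columns; the null space gives the coefficients.
A generator of the null space is (3, 0, -1).

3u₁ - u₃ = 0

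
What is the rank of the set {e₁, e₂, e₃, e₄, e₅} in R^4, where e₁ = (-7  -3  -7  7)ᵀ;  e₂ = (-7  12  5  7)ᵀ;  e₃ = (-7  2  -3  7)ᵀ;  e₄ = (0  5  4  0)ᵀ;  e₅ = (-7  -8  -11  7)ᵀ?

Form the matrix with e₁, e₂, e₃, e₄, e₅ as columns and reduce.
Reduction leaves 2 leading entries, giving rank 2.
(With 5 elements in a 4-dimensional space the rank is at most 4.)

rank 2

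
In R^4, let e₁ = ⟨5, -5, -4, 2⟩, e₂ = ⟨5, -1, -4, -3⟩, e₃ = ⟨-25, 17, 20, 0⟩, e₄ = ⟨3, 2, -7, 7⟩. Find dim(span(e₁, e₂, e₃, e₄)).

3

Row-reduce the 4×4 matrix with these as rows.
Exactly 3 pivots survive; hence the rank is 3.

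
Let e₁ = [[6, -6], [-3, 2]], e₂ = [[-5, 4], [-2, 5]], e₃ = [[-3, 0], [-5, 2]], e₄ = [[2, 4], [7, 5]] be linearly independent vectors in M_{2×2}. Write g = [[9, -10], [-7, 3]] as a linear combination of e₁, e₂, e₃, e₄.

g = e₁ - 2e₂ + 3e₃ + e₄

Work in coordinates with respect to the standard basis {E₁₁, E₁₂, E₂₁, E₂₂}.
Solve the system with e₁, e₂, e₃, e₄ as columns and g as the right-hand side.
Row-reducing the augmented matrix gives the unique coefficients (α₁, …, α₄) = (1, -2, 3, 1).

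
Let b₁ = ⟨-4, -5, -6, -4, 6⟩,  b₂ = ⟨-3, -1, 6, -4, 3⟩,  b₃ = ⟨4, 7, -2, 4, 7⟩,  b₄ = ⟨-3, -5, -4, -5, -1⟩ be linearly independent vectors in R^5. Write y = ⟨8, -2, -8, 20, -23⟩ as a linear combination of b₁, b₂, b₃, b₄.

y = b₁ - 4b₂ - 3b₃ - 4b₄

Set up the augmented matrix [b₁ | b₂ | b₃ | b₄ | y] and row-reduce.
Row-reducing the augmented matrix gives the unique coefficients (c₁, …, c₄) = (1, -4, -3, -4).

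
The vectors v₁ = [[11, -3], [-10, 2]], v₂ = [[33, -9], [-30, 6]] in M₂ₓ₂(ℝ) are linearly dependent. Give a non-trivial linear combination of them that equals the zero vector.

3v₁ - v₂ = 0

Pass to coordinate vectors relative to the basis {E₁₁, E₁₂, E₂₁, E₂₂}.
Write the vectors as columns of a matrix and find a nonzero vector in its null space.
One solution (up to scaling) is (3, -1).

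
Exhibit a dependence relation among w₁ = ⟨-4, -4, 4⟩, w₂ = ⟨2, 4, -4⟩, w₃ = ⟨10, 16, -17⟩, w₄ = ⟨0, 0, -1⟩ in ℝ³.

Solve the homogeneous system with w₁, w₂, w₃, w₄ as columns by row-reducing the coefficient matrix.
The free variable yields coefficients (1, -3, 1, -1) (any nonzero multiple also works).

w₁ - 3w₂ + w₃ - w₄ = 0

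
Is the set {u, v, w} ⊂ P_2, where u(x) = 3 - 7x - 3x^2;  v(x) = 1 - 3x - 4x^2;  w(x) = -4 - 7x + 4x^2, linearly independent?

linearly independent

Write each element as a coordinate vector in ℝ³ using {1, x, x^2}.
Row-reduce the matrix whose columns are u, v, w.
The reduction yields 3 nonzero rows, so the rank is 3.
Since rank = 3 (the number of vectors), the set is linearly independent.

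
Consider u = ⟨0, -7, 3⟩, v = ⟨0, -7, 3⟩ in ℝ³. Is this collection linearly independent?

linearly dependent

Place the vectors as rows of a 2×3 matrix and reduce to echelon form.
The reduction yields 1 nonzero row, so the rank is 1.
Since rank 1 < 2, the set is linearly dependent.
Indeed u - v = 0.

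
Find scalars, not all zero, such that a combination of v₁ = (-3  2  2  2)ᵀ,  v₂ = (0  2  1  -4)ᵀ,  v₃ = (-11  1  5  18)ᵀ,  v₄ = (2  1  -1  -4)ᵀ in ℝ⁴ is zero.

Write the vectors as columns of a matrix and find a nonzero vector in its null space.
One solution (up to scaling) is (3, -2, -1, -1).

3v₁ - 2v₂ - v₃ - v₄ = 0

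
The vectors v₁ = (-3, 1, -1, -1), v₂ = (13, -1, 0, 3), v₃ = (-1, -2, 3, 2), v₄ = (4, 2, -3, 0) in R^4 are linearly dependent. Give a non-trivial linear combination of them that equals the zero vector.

3v₁ + v₂ - v₄ = 0

Set up α₁v₁ + … + α₄v₄ = 0 and solve the homogeneous system.
A generator of the null space is (3, 1, 0, -1).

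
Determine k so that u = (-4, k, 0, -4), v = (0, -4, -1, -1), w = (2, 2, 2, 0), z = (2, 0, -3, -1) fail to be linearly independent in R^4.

k = -24

Place the vectors as rows of a 4×4 matrix; dependence ⇔ determinant zero.
Expanding, det = -8*k - 192.
This vanishes exactly when k = -24.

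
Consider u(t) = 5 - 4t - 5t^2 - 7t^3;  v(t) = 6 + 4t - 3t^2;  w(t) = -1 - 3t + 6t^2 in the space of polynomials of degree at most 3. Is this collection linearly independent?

linearly independent

Write each element as a coordinate vector in ℝ⁴ using {1, t, …, t^3}.
Place the vectors as rows of a 3×4 matrix and reduce to echelon form.
The reduction yields 3 nonzero rows, so the rank is 3.
Since rank = 3 (the number of vectors), the set is linearly independent.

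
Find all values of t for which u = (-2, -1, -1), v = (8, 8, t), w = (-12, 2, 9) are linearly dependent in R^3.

The set is linearly dependent precisely when det[u; v; w] = 0.
Cofactor expansion gives det = 16*t - 184.
This vanishes exactly when t = 23/2.

t = 23/2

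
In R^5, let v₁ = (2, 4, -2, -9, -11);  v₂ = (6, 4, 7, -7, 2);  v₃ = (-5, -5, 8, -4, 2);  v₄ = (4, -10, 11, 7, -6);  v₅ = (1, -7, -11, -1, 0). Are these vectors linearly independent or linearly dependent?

linearly independent

Form the 5×5 matrix with these as columns; its determinant is 316764.
A nonzero determinant means the columns are linearly independent.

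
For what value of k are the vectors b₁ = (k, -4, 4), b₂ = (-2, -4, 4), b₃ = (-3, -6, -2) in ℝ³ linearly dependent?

Dependence holds iff the 3×3 matrix [b₁ b₂ b₃] is singular.
Expanding, det = 32*k + 64.
Setting this to zero gives k = -2.

k = -2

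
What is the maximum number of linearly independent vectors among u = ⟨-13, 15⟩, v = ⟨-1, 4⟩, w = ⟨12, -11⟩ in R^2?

Row-reduce the 3×2 matrix with these as rows.
Exactly 2 pivots survive; hence the rank is 2.
(With 3 elements in a 2-dimensional space the rank is at most 2.)

2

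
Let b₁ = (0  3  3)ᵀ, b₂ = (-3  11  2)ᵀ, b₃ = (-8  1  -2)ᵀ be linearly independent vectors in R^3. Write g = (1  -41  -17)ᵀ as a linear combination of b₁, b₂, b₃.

Write g = c₁b₁ + … + c₃b₃ and equate components.
Back-substitution yields (c₁, c₂, c₃) = (-3, -3, 1).

g = -3b₁ - 3b₂ + b₃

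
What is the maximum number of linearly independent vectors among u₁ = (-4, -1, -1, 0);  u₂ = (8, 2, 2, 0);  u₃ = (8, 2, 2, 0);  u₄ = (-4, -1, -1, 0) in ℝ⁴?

Apply Gaussian elimination to the matrix whose rows are u₁, u₂, u₃, u₄.
There is 1 pivot column, so rank = 1.

1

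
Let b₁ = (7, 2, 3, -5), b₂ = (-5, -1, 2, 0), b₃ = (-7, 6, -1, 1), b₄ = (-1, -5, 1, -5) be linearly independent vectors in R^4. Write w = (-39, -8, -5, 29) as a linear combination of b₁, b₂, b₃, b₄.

Write w = a₁b₁ + … + a₄b₄ and equate components.
Row-reducing the augmented matrix gives the unique coefficients (a₁, …, a₄) = (-4, 4, -1, -2).

w = -4b₁ + 4b₂ - b₃ - 2b₄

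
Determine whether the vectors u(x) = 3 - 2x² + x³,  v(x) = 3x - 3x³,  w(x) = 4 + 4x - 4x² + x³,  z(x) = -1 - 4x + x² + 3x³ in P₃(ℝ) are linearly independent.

Write each element as a coordinate vector in ℝ⁴ using {1, x, …, x³}.
Form the 4×4 matrix with these as columns; its determinant is -3.
A nonzero determinant means the columns are linearly independent.

linearly independent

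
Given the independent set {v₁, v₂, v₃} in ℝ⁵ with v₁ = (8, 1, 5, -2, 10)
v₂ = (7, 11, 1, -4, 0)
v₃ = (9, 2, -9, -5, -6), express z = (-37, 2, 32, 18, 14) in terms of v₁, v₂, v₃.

Write z = α₁v₁ + … + α₃v₃ and equate components.
Back-substitution yields (α₁, α₂, α₃) = (-1, 1, -4).

z = -v₁ + v₂ - 4v₃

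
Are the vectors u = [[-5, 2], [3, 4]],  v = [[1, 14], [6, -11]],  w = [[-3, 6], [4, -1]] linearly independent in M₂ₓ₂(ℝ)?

Take coordinates with respect to the standard basis {E₁₁, E₁₂, E₂₁, E₂₂}.
Row-reduce the matrix whose columns are u, v, w.
The reduction yields 2 nonzero rows, so the rank is 2.
Since rank 2 < 3, the set is linearly dependent.
Indeed 2u + v - 3w = 0.

linearly dependent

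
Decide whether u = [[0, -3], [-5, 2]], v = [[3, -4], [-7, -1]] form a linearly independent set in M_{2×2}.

linearly independent

Write each element as a coordinate vector in ℝ⁴ using {E₁₁, E₁₂, E₂₁, E₂₂}.
Row-reduce the matrix whose columns are u, v.
The reduction yields 2 nonzero rows, so the rank is 2.
Since rank = 2 (the number of vectors), the set is linearly independent.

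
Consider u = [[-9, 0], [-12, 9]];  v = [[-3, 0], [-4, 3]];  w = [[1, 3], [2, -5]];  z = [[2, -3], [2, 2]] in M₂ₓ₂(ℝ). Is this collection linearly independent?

linearly dependent

Write each element as a coordinate vector in ℝ⁴ using {E₁₁, E₁₂, E₂₁, E₂₂}.
Row-reduce the matrix whose columns are u, v, w, z.
The reduction yields 2 nonzero rows, so the rank is 2.
Since rank 2 < 4, the set is linearly dependent.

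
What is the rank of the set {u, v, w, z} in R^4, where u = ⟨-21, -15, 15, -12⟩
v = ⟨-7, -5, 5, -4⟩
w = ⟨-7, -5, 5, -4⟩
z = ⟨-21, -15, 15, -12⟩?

rank 1

Form the matrix with u, v, w, z as columns and reduce.
Exactly 1 pivot survives; hence the rank is 1.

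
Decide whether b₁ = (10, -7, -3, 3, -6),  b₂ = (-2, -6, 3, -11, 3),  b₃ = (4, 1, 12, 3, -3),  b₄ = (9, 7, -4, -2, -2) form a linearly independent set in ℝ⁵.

Place the vectors as rows of a 4×5 matrix and reduce to echelon form.
The reduction yields 4 nonzero rows, so the rank is 4.
Since rank = 4 (the number of vectors), the set is linearly independent.

linearly independent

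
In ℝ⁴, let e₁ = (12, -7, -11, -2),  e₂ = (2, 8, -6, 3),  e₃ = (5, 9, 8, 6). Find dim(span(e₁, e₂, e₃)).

Form the matrix with e₁, e₂, e₃ as columns and reduce.
Reduction leaves 3 leading entries, giving rank 3.

dim = 3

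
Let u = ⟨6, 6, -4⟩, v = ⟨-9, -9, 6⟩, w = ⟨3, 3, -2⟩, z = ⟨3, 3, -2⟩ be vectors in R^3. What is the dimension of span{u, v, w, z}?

dim = 1

Form the matrix with u, v, w, z as columns and reduce.
The echelon form has 1 nonzero row, so the rank is 1.
(With 4 elements in a 3-dimensional space the rank is at most 3.)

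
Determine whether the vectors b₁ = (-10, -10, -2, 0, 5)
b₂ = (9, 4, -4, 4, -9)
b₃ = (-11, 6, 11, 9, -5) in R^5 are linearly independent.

Place the vectors as rows of a 3×5 matrix and reduce to echelon form.
The reduction yields 3 nonzero rows, so the rank is 3.
Since rank = 3 (the number of vectors), the set is linearly independent.

linearly independent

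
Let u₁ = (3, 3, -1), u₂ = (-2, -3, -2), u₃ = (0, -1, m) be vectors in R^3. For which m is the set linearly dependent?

The set is linearly dependent precisely when det[u₁; u₂; u₃] = 0.
Cofactor expansion gives det = -3*m - 8.
This vanishes exactly when m = -8/3.

m = -8/3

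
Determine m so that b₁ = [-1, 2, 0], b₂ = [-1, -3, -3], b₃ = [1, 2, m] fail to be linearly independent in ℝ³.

Dependence holds iff the 3×3 matrix [b₁ b₂ b₃] is singular.
The determinant works out to 5*m - 12.
This vanishes exactly when m = 12/5.

m = 12/5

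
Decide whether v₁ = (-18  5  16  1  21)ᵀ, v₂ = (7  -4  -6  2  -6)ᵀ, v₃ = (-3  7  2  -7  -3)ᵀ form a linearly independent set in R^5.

Row-reduce the matrix whose columns are v₁, v₂, v₃.
The reduction yields 2 nonzero rows, so the rank is 2.
Since rank 2 < 3, the set is linearly dependent.
Indeed v₁ + 3v₂ + v₃ = 0.

linearly dependent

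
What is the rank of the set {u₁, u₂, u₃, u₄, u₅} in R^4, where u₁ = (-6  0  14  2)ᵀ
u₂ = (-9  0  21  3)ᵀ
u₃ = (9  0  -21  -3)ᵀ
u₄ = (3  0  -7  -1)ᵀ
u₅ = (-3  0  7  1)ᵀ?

Apply Gaussian elimination to the matrix whose rows are u₁, u₂, u₃, u₄, u₅.
There is 1 pivot column, so rank = 1.
(With 5 elements in a 4-dimensional space the rank is at most 4.)

rank 1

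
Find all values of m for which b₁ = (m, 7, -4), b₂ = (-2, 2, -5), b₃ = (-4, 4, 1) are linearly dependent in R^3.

Dependence holds iff the 3×3 matrix [b₁ b₂ b₃] is singular.
Expanding, det = 22*m + 154.
Setting this to zero gives m = -7.

m = -7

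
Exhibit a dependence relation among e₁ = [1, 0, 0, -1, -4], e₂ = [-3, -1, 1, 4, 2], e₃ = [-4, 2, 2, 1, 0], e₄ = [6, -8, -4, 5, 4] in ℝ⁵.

Solve the homogeneous system with e₁, e₂, e₃, e₄ as columns by row-reducing the coefficient matrix.
One solution (up to scaling) is (0, 2, -3, -1).

2e₂ - 3e₃ - e₄ = 0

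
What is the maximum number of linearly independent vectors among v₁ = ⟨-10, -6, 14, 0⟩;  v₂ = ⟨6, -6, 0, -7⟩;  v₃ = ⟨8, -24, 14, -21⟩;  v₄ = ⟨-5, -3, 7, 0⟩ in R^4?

Put the 4×4 matrix [v₁|v₂|v₃|v₄] into echelon form.
The echelon form has 2 nonzero rows, so the rank is 2.

2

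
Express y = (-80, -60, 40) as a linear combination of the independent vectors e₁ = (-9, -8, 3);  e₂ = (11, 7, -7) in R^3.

y = 4e₁ - 4e₂

Write y = a₁e₁ + a₂e₂ and equate components.
The system has the unique solution (a₁, a₂) = (4, -4).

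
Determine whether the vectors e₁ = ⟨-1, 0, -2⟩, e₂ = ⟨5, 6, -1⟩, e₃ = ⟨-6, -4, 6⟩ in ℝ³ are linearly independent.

Form the 3×3 matrix with these as columns; its determinant is -64.
A nonzero determinant means the columns are linearly independent.

linearly independent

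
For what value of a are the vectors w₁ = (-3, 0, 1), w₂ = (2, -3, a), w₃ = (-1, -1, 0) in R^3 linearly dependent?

The vectors are dependent exactly when the determinant of the matrix with rows w₁, w₂, w₃ vanishes.
Cofactor expansion gives det = -3*a - 5.
Setting this to zero gives a = -5/3.

a = -5/3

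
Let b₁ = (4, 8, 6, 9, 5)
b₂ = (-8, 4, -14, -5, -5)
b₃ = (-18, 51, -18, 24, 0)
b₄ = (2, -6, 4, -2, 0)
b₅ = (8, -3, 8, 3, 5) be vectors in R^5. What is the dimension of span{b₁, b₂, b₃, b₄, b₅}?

dim = 3

Apply Gaussian elimination to the matrix whose rows are b₁, b₂, b₃, b₄, b₅.
Exactly 3 pivots survive; hence the rank is 3.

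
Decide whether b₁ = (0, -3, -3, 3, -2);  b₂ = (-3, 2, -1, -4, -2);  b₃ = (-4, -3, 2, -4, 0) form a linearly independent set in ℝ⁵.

linearly independent

Row-reduce the matrix whose columns are b₁, b₂, b₃.
The reduction yields 3 nonzero rows, so the rank is 3.
Since rank = 3 (the number of vectors), the set is linearly independent.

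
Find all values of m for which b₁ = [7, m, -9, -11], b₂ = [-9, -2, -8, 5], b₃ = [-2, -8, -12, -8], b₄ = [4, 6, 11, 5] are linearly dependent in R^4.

m = -14

Dependence holds iff the 4×4 matrix [b₁ b₂ b₃ b₄] is singular.
Cofactor expansion gives det = -54*m - 756.
Setting this to zero gives m = -14.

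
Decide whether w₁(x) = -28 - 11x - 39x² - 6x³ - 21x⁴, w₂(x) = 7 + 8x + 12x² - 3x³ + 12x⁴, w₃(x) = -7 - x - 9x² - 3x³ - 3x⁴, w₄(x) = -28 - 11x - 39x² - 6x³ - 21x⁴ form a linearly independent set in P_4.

Write each element as a coordinate vector in ℝ⁵ using {1, x, …, x⁴}.
Place the vectors as rows of a 4×5 matrix and reduce to echelon form.
The reduction yields 2 nonzero rows, so the rank is 2.
Since rank 2 < 4, the set is linearly dependent.
Indeed w₁ + w₂ - 3w₃ = 0.

linearly dependent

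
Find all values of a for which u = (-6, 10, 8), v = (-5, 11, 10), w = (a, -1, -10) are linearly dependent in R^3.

The vectors are dependent exactly when the determinant of the matrix with rows u, v, w vanishes.
Expanding, det = 12*a + 140.
Setting this to zero gives a = -35/3.

a = -35/3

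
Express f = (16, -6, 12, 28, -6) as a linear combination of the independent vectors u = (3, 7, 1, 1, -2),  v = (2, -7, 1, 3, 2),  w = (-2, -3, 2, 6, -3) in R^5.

Set up the augmented matrix [u | v | w | f] and row-reduce.
Back-substitution yields (α₁, α₂, α₃) = (4, 4, 2).

f = 4u + 4v + 2w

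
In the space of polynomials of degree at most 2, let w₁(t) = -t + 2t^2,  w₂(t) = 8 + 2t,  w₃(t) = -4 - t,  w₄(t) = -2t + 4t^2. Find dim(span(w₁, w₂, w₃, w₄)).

Pass to coordinate vectors with respect to the basis {1, t, t^2}.
Form the matrix with w₁, w₂, w₃, w₄ as columns and reduce.
The echelon form has 2 nonzero rows, so the rank is 2.
(With 4 elements in a 3-dimensional space the rank is at most 3.)

2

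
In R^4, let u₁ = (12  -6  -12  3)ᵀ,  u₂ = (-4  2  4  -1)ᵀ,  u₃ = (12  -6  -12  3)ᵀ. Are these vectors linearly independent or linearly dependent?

Place the vectors as rows of a 3×4 matrix and reduce to echelon form.
The reduction yields 1 nonzero row, so the rank is 1.
Since rank 1 < 3, the set is linearly dependent.

linearly dependent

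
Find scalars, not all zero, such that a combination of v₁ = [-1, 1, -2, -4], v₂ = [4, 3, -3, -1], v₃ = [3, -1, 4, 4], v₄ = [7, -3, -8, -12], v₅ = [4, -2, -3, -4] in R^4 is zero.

v₁ - v₄ + 2v₅ = 0

Set up α₁v₁ + … + α₅v₅ = 0 and solve the homogeneous system.
The free variable yields coefficients (1, 0, 0, -1, 2) (any nonzero multiple also works).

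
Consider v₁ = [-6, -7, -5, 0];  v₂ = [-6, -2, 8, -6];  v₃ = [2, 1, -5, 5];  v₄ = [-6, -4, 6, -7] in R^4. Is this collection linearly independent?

The matrix [v₁|v₂|v₃|v₄] has determinant 0.
A zero determinant means the columns are linearly dependent.
Indeed v₁ + v₂ - 3v₃ - 3v₄ = 0.

linearly dependent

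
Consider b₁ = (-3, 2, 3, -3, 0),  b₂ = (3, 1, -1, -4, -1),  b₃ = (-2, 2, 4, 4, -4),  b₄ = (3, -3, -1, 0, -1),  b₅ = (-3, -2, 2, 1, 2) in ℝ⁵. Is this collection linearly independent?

linearly independent

The matrix [b₁|b₂|b₃|b₄|b₅] has determinant 240.
A nonzero determinant means the columns are linearly independent.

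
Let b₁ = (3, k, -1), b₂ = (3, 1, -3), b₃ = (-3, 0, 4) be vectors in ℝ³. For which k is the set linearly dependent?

Dependence holds iff the 3×3 matrix [b₁ b₂ b₃] is singular.
The determinant works out to 9 - 3*k.
This vanishes exactly when k = 3.

k = 3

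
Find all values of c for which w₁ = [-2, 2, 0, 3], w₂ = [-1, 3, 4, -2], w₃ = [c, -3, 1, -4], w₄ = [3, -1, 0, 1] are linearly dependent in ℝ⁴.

Place the vectors as rows of a 4×4 matrix; dependence ⇔ determinant zero.
Expanding, det = 20*c - 104.
Solving 20*c - 104 = 0 yields c = 26/5.

c = 26/5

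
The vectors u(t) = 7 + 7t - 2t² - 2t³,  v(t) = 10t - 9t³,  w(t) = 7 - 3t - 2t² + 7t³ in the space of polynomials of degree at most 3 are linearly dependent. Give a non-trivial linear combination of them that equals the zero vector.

Pass to coordinate vectors relative to the basis {1, t, …, t³}.
Write the vectors as columns of a matrix and find a nonzero vector in its null space.
A generator of the null space is (1, -1, -1).

u - v - w = 0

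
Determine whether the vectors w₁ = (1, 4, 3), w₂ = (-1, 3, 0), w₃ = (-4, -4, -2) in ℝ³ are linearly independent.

Form the 3×3 matrix with these as columns; its determinant is 34.
A nonzero determinant means the columns are linearly independent.

linearly independent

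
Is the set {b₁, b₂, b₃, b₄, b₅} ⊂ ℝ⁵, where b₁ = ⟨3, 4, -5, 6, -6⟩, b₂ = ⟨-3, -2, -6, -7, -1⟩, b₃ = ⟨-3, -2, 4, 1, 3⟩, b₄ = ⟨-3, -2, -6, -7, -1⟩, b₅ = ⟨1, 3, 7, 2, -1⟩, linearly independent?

Two of the vectors are equal, giving an immediate dependence.

linearly dependent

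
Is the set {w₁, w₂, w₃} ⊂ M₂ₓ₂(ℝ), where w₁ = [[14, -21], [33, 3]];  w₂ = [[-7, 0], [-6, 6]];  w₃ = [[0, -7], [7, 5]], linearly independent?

linearly dependent

Take coordinates with respect to the standard basis {E₁₁, E₁₂, E₂₁, E₂₂}.
Place the vectors as rows of a 3×4 matrix and reduce to echelon form.
The reduction yields 2 nonzero rows, so the rank is 2.
Since rank 2 < 3, the set is linearly dependent.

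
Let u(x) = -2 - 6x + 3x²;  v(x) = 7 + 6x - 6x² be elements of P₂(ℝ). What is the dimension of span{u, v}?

Pass to coordinate vectors with respect to the basis {1, x, x²}.
Apply Gaussian elimination to the matrix whose rows are u, v.
Exactly 2 pivots survive; hence the rank is 2.

dim = 2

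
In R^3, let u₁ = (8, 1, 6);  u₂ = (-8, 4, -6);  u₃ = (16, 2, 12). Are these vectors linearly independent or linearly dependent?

One vector is a scalar multiple of another, so the set is dependent.

linearly dependent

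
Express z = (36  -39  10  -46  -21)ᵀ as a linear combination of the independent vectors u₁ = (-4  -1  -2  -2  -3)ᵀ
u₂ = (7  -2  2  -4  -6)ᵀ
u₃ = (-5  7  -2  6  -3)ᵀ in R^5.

Solve the system with u₁, u₂, u₃ as columns and z as the right-hand side.
The system has the unique solution (α₁, α₂, α₃) = (3, 4, -4).

z = 3u₁ + 4u₂ - 4u₃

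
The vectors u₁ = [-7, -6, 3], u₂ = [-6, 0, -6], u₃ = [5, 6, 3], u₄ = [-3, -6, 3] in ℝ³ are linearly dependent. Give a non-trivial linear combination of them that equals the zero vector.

Row-reduce the matrix with u₁, u₂, u₃, u₄ as columns; the null space gives the coefficients.
A generator of the null space is (1, -1, -1, -2).

u₁ - u₂ - u₃ - 2u₄ = 0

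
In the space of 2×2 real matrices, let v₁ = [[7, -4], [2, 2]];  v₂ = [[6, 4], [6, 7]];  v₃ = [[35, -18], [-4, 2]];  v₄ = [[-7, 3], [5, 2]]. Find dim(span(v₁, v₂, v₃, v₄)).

Pass to coordinate vectors with respect to the basis {E₁₁, E₁₂, E₂₁, E₂₂}.
Row-reduce the 4×4 matrix with these as rows.
The echelon form has 3 nonzero rows, so the rank is 3.

dim = 3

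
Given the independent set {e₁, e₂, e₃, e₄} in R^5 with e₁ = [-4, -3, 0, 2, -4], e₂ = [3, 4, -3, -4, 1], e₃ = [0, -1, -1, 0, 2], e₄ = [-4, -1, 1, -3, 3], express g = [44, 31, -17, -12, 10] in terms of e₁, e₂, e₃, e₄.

g = -4e₁ + 4e₂ + e₃ - 4e₄

Write g = α₁e₁ + … + α₄e₄ and equate components.
Back-substitution yields (α₁, …, α₄) = (-4, 4, 1, -4).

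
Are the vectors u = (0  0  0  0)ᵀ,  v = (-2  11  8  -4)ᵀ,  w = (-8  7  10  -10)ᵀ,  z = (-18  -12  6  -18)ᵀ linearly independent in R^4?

linearly dependent

One of the vectors is the zero vector, so the set is linearly dependent.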